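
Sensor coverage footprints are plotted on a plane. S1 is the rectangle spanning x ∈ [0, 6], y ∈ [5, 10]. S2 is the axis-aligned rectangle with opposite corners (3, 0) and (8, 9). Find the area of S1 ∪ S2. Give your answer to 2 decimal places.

63.00

By inclusion–exclusion:
Individual areas: |S1| = 30, |S2| = 45.
|S1∩S2|: x∈[3,6], y∈[5,9] → 3·4 = 12.
|S1 ∪ S2| = 75 − 12 = 63.00.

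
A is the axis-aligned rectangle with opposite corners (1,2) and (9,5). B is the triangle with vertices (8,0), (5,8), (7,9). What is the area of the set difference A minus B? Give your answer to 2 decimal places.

21.23

|A| = 24, |A∩B| = 2.7708.
|A ∖ B| = |A| − |A∩B| = 24 − 2.7708 = 21.23.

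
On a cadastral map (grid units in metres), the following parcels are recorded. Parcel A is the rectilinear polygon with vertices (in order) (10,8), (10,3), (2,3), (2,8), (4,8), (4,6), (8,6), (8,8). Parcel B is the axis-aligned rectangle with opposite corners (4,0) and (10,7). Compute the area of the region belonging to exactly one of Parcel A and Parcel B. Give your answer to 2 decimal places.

34.00

|Parcel A| = 32, |Parcel B| = 42, |Parcel A∩Parcel B| = 20.
|Parcel A △ Parcel B| = |Parcel A| + |Parcel B| − 2·|Parcel A∩Parcel B| = 32 + 42 − 40 = 34.00.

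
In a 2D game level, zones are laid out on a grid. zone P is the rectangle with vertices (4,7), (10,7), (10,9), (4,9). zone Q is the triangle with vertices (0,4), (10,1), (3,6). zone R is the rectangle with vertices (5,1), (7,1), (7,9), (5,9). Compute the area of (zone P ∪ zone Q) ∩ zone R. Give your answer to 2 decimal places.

7.31

|zone P ∪ zone Q| = 26.5.
|(zone P ∪ zone Q) ∩ zone R| = 7.31.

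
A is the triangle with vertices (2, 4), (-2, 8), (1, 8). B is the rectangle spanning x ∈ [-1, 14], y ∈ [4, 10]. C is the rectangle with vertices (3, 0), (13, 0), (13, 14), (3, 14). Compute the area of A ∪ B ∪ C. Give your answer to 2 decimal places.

By inclusion–exclusion:
Individual areas: |A| = 6, |B| = 90, |C| = 140.
|A∩B| = 5.5.
|A∩C| = 0.
|B∩C|: x∈[3,13], y∈[4,10] → 10·6 = 60.
|A∩B∩C| = 0.
|A ∪ B ∪ C| = 236 − 65.5 + 0 = 170.50.

170.50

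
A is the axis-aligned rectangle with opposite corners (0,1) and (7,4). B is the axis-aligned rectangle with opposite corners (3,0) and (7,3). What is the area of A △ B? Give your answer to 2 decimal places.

17.00

|A∩B|: x∈[3,7], y∈[1,3] → 4·2 = 8.
|A △ B| = |A| + |B| − 2·|A∩B| = 21 + 12 − 16 = 17.00.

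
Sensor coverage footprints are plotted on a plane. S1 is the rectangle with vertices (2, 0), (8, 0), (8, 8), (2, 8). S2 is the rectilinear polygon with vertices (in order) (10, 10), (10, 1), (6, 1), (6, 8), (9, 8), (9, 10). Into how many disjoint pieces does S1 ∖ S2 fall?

S1 ∖ S2 is a single connected region.

1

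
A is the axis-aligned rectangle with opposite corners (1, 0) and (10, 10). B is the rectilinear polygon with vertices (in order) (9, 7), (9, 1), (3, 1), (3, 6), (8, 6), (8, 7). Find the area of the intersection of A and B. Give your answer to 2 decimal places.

The intersection is the polygon with vertices (9,1), (3,1), (3,6), (8,6), (8,7), (9,7).
By the shoelace formula its area is 31.00.

31.00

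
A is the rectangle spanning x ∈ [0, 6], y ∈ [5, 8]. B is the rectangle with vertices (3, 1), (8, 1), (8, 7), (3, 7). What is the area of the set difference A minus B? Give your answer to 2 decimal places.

12.00

|A∩B|: x∈[3,6], y∈[5,7] → 3·2 = 6.
|A| = 18.
|A ∖ B| = |A| − |A∩B| = 18 − 6 = 12.00.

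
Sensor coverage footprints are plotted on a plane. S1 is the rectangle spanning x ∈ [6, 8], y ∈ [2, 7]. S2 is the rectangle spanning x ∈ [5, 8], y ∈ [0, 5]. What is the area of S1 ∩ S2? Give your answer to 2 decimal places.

|S1∩S2|: x∈[6,8], y∈[2,5] → 2·3 = 6.

6.00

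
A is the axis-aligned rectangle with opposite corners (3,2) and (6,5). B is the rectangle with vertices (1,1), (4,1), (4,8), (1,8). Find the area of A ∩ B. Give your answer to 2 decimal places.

3.00

|A∩B|: x∈[3,4], y∈[2,5] → 1·3 = 3.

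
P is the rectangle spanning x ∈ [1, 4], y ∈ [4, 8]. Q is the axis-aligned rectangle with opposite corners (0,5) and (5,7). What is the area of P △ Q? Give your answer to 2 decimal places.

10.00

|P∩Q|: x∈[1,4], y∈[5,7] → 3·2 = 6.
|P △ Q| = |P| + |Q| − 2·|P∩Q| = 12 + 10 − 12 = 10.00.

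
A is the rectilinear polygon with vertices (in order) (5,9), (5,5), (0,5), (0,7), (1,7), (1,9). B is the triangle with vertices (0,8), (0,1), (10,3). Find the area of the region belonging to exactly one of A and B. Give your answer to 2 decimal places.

|A| = 18, |B| = 35, |A∩B| = 8.
|A △ B| = |A| + |B| − 2·|A∩B| = 18 + 35 − 16 = 37.00.

37.00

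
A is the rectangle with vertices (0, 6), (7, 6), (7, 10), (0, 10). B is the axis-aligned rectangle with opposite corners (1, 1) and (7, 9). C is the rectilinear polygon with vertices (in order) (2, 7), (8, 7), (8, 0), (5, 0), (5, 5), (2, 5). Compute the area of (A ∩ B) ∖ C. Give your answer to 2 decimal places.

|A ∩ B| = 18.
|(A ∩ B) ∩ C| = 5.
|(A ∩ B) ∖ C| = 18 − 5 = 13.00.

13.00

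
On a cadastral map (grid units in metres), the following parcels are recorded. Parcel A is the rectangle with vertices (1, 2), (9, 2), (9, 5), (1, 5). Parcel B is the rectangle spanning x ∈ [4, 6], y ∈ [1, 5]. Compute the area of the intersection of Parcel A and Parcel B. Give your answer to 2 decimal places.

|Parcel A∩Parcel B|: x∈[4,6], y∈[2,5] → 2·3 = 6.

6.00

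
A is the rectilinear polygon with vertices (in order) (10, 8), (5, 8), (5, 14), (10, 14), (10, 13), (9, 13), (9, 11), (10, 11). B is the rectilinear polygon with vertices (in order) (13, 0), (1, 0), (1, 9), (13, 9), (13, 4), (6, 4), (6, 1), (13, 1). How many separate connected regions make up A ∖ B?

A ∖ B is a single connected region.

1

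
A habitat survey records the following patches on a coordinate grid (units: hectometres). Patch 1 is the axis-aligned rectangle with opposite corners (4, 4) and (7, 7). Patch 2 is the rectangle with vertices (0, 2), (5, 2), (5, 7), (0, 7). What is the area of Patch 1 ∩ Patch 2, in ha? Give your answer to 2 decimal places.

|Patch 1∩Patch 2|: x∈[4,5], y∈[4,7] → 1·3 = 3.

3.00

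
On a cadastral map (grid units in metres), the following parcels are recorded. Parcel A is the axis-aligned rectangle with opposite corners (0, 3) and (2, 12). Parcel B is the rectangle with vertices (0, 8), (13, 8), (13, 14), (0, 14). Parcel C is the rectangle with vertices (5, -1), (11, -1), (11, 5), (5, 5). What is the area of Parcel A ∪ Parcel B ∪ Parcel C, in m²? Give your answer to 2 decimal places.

124.00

By inclusion–exclusion:
Individual areas: |Parcel A| = 18, |Parcel B| = 78, |Parcel C| = 36.
|Parcel A∩Parcel B|: x∈[0,2], y∈[8,12] → 2·4 = 8.
|Parcel A∩Parcel C| = 0 (no overlap).
|Parcel B∩Parcel C| = 0 (no overlap).
|Parcel A∩Parcel B∩Parcel C| = 0.
|Parcel A ∪ Parcel B ∪ Parcel C| = 132 − 8 + 0 = 124.00.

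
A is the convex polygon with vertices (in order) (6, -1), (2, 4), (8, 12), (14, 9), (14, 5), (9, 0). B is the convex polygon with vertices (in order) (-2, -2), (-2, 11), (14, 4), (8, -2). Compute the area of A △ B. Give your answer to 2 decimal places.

117.87

|A| = 94, |B| = 134, |A∩B| = 55.0655.
|A △ B| = |A| + |B| − 2·|A∩B| = 94 + 134 − 110.1309 = 117.87.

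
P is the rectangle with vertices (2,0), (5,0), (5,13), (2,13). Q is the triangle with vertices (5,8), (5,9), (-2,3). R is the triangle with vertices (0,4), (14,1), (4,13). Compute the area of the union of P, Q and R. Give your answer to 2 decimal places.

84.26

By inclusion–exclusion:
Individual areas: |P| = 39, |Q| = 3.5, |R| = 69.
|P∩Q| = 2.3571.
|P∩R| = 24.15.
|Q∩R| = 3.0909.
|P∩Q∩R| = 2.3571.
|P ∪ Q ∪ R| = 111.5 − 29.5981 + 2.3571 = 84.26.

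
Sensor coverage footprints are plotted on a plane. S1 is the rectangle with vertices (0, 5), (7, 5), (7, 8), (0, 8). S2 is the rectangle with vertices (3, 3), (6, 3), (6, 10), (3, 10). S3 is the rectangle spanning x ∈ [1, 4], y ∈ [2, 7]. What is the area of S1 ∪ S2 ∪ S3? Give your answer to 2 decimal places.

By inclusion–exclusion:
Individual areas: |S1| = 21, |S2| = 21, |S3| = 15.
|S1∩S2|: x∈[3,6], y∈[5,8] → 3·3 = 9.
|S1∩S3|: x∈[1,4], y∈[5,7] → 3·2 = 6.
|S2∩S3|: x∈[3,4], y∈[3,7] → 1·4 = 4.
|S1∩S2∩S3| = 2.
|S1 ∪ S2 ∪ S3| = 57 − 19 + 2 = 40.00.

40.00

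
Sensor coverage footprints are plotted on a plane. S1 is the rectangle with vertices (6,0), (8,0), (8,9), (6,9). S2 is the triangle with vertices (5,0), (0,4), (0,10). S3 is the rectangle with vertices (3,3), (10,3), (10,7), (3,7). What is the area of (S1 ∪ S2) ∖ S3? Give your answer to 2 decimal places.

24.75

|S1 ∪ S2| = 33.
|(S1 ∪ S2) ∩ S3| = 8.25.
|(S1 ∪ S2) ∖ S3| = 33 − 8.25 = 24.75.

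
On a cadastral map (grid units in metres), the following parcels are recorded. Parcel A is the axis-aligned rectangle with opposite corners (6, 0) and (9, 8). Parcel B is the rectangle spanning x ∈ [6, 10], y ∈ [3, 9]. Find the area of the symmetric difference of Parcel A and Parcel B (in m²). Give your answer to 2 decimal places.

|Parcel A∩Parcel B|: x∈[6,9], y∈[3,8] → 3·5 = 15.
|Parcel A △ Parcel B| = |Parcel A| + |Parcel B| − 2·|Parcel A∩Parcel B| = 24 + 24 − 30 = 18.00.

18.00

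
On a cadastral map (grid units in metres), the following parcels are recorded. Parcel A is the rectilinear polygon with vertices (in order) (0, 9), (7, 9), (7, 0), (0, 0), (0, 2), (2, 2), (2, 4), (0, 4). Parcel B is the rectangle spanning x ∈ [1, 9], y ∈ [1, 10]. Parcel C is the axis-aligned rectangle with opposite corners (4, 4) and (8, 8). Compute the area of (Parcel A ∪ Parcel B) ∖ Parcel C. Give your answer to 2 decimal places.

|Parcel A ∪ Parcel B| = 85.
|(Parcel A ∪ Parcel B) ∩ Parcel C| = 16.
|(Parcel A ∪ Parcel B) ∖ Parcel C| = 85 − 16 = 69.00.

69.00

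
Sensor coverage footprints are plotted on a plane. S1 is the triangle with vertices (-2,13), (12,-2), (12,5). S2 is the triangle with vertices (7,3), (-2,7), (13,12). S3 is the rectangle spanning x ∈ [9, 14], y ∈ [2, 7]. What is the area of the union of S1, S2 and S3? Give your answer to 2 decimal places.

95.88

By inclusion–exclusion:
Individual areas: |S1| = 49, |S2| = 52.5, |S3| = 25.
|S1∩S2| = 18.8386.
|S1∩S3| = 11.5714.
|S2∩S3| = 0.3333.
|S1∩S2∩S3| = 0.1232.
|S1 ∪ S2 ∪ S3| = 126.5 − 30.7434 + 0.1232 = 95.88.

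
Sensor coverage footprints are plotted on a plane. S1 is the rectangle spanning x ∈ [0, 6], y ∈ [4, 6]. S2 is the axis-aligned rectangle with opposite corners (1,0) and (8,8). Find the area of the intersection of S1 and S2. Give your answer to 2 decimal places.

10.00

|S1∩S2|: x∈[1,6], y∈[4,6] → 5·2 = 10.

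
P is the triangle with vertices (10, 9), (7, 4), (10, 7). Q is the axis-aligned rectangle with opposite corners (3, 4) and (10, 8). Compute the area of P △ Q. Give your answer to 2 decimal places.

25.60

|P| = 3, |Q| = 28, |P∩Q| = 2.7.
|P △ Q| = |P| + |Q| − 2·|P∩Q| = 3 + 28 − 5.4 = 25.60.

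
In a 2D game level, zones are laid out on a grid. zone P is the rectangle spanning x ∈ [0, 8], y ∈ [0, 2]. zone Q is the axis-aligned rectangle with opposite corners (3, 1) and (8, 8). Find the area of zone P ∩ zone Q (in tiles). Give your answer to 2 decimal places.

|zone P∩zone Q|: x∈[3,8], y∈[1,2] → 5·1 = 5.

5.00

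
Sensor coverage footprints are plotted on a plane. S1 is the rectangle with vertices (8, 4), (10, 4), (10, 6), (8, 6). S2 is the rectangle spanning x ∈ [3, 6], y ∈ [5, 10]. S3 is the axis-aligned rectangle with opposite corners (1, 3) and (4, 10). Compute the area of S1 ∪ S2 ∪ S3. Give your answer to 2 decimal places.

By inclusion–exclusion:
Individual areas: |S1| = 4, |S2| = 15, |S3| = 21.
|S1∩S2| = 0 (no overlap).
|S1∩S3| = 0 (no overlap).
|S2∩S3|: x∈[3,4], y∈[5,10] → 1·5 = 5.
|S1∩S2∩S3| = 0.
|S1 ∪ S2 ∪ S3| = 40 − 5 + 0 = 35.00.

35.00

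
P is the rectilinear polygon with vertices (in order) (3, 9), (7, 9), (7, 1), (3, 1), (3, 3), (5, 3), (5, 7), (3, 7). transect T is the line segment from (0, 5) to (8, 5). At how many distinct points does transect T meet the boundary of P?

2

The segment meets the boundary at (7,5), (5,5).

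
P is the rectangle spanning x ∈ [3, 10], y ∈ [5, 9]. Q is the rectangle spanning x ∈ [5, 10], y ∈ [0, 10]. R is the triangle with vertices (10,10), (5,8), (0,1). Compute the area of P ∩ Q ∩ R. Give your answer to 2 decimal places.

The intersection is the polygon with vertices (5,8), (7.5,9), (8.889,9), (5,5.5).
By the shoelace formula its area is 5.56.

5.56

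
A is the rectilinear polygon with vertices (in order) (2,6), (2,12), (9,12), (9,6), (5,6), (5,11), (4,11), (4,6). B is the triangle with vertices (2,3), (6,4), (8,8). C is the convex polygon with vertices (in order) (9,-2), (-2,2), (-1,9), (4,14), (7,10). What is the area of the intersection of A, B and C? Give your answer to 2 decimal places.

1.23

The intersection is the polygon with vertices (7.415,7.512), (7.5,7), (7,6), (5.6,6).
By the shoelace formula its area is 1.23.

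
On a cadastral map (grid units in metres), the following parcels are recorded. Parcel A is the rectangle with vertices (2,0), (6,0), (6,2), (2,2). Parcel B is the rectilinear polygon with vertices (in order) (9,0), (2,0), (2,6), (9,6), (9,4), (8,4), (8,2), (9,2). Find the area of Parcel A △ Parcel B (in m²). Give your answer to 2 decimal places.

|Parcel A| = 8, |Parcel B| = 40, |Parcel A∩Parcel B| = 8.
|Parcel A △ Parcel B| = |Parcel A| + |Parcel B| − 2·|Parcel A∩Parcel B| = 8 + 40 − 16 = 32.00.

32.00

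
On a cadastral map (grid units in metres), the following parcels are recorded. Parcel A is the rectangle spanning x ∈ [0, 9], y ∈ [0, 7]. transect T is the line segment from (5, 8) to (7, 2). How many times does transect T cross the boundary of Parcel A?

1

The segment meets the boundary at (5.333,7).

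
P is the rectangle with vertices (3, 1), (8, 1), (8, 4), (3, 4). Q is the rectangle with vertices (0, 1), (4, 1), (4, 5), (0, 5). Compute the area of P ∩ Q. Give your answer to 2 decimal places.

|P∩Q|: x∈[3,4], y∈[1,4] → 1·3 = 3.

3.00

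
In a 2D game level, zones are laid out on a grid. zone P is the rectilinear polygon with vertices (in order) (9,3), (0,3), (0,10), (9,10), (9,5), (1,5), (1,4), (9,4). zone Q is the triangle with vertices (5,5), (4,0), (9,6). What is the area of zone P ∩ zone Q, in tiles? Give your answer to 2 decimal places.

3.80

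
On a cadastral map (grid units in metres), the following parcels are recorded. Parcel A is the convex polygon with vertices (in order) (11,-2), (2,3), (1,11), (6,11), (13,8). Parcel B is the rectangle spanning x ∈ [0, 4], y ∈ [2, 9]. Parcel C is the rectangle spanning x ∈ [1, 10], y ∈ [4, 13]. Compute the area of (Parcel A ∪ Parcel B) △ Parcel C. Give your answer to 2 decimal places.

79.01

|Parcel A ∪ Parcel B| = 116.65.
|(Parcel A ∪ Parcel B) ∩ Parcel C| = 59.3214.
|(Parcel A ∪ Parcel B) △ Parcel C| = 116.65 + 81 − 118.6429 = 79.01.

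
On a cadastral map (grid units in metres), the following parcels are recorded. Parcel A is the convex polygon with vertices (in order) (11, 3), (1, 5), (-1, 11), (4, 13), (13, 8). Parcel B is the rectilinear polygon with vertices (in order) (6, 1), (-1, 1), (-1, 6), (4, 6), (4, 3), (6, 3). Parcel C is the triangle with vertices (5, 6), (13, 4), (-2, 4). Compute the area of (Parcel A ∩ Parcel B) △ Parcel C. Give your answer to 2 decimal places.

15.51

|Parcel A ∩ Parcel B| = 4.0667.
|(Parcel A ∩ Parcel B) ∩ Parcel C| = 1.7782.
|(Parcel A ∩ Parcel B) △ Parcel C| = 4.0667 + 15 − 3.5563 = 15.51.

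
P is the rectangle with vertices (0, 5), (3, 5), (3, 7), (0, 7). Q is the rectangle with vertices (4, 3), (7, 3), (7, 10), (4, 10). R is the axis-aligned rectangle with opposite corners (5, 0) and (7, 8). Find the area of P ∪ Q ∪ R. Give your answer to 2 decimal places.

By inclusion–exclusion:
Individual areas: |P| = 6, |Q| = 21, |R| = 16.
|P∩Q| = 0 (no overlap).
|P∩R| = 0 (no overlap).
|Q∩R|: x∈[5,7], y∈[3,8] → 2·5 = 10.
|P∩Q∩R| = 0.
|P ∪ Q ∪ R| = 43 − 10 + 0 = 33.00.

33.00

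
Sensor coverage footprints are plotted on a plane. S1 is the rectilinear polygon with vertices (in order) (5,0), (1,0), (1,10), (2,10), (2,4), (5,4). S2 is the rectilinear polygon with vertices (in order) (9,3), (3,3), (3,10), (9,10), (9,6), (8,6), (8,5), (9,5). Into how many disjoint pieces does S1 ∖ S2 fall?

S1 ∖ S2 is a single connected region.

1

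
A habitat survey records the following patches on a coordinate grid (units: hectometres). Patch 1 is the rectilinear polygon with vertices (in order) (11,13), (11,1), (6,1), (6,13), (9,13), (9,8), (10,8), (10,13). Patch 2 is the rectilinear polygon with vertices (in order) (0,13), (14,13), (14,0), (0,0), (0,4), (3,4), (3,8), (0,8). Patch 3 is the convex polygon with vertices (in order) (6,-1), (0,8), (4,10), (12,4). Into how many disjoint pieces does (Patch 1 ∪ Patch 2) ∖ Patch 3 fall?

2

(Patch 1 ∪ Patch 2) ∖ Patch 3 splits into 2 disjoint pieces (area 99.6, area 16).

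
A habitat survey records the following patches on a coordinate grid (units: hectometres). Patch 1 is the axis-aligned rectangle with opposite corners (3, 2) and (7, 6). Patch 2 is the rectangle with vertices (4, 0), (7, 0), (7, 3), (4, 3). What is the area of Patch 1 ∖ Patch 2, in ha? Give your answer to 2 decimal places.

|Patch 1∩Patch 2|: x∈[4,7], y∈[2,3] → 3·1 = 3.
|Patch 1| = 16.
|Patch 1 ∖ Patch 2| = |Patch 1| − |Patch 1∩Patch 2| = 16 − 3 = 13.00.

13.00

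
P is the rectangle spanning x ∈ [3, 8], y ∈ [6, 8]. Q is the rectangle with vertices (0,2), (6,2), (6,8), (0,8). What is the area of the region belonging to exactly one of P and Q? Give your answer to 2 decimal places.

|P∩Q|: x∈[3,6], y∈[6,8] → 3·2 = 6.
|P △ Q| = |P| + |Q| − 2·|P∩Q| = 10 + 36 − 12 = 34.00.

34.00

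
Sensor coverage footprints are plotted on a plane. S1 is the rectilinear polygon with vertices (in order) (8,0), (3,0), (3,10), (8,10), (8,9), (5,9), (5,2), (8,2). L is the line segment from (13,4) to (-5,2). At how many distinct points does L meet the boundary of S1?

The segment meets the boundary at (3,2.889), (5,3.111).

2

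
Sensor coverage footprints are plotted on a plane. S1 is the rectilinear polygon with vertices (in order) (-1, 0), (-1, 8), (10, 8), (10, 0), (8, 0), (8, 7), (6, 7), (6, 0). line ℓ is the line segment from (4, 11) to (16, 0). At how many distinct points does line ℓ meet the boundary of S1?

2

The segment meets the boundary at (10,5.5), (7.273,8).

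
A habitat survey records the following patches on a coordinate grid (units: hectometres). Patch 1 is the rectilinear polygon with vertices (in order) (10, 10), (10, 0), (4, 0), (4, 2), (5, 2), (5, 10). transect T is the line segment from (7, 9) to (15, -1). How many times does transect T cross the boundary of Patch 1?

The segment meets the boundary at (10,5.25).

1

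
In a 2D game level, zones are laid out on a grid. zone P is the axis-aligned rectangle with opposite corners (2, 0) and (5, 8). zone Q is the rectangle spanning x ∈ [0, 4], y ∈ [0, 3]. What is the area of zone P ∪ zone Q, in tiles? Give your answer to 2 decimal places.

30.00

By inclusion–exclusion:
Individual areas: |zone P| = 24, |zone Q| = 12.
|zone P∩zone Q|: x∈[2,4], y∈[0,3] → 2·3 = 6.
|zone P ∪ zone Q| = 36 − 6 = 30.00.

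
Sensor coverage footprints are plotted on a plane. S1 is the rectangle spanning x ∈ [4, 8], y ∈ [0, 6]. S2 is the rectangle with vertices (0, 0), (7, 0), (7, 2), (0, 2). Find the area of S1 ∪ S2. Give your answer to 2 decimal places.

32.00

By inclusion–exclusion:
Individual areas: |S1| = 24, |S2| = 14.
|S1∩S2|: x∈[4,7], y∈[0,2] → 3·2 = 6.
|S1 ∪ S2| = 38 − 6 = 32.00.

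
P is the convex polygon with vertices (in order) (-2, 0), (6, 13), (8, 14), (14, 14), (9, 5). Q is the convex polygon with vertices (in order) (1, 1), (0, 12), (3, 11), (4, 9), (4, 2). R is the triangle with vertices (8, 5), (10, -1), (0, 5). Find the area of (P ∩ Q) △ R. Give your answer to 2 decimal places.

31.24

|P ∩ Q| = 16.3125.
|(P ∩ Q) ∩ R| = 4.5382.
|(P ∩ Q) △ R| = 16.3125 + 24 − 9.0764 = 31.24.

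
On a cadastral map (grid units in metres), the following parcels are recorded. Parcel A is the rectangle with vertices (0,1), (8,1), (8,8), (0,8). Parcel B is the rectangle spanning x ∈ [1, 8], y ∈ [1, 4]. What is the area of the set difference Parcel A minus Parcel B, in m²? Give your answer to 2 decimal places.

35.00

|Parcel A∩Parcel B|: x∈[1,8], y∈[1,4] → 7·3 = 21.
|Parcel A| = 56.
|Parcel A ∖ Parcel B| = |Parcel A| − |Parcel A∩Parcel B| = 56 − 21 = 35.00.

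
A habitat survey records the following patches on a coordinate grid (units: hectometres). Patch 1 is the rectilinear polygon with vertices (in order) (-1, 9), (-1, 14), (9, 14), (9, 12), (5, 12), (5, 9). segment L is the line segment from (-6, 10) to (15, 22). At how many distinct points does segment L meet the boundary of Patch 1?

The segment meets the boundary at (1,14), (-1,12.857).

2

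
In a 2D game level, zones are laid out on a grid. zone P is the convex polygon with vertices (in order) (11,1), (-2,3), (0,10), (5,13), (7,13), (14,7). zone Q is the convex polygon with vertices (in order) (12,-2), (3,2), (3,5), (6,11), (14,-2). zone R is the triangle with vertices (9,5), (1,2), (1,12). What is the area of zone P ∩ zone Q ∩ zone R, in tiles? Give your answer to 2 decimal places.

17.71

The intersection is the polygon with vertices (3,5), (4.826,8.652), (9,5), (3,2.75).
By the shoelace formula its area is 17.71.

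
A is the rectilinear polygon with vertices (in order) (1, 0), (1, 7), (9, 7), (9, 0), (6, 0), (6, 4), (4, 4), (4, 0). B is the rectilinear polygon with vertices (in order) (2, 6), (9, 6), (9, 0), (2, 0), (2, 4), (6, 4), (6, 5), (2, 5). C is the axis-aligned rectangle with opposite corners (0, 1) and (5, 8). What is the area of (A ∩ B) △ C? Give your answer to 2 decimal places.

47.00

|A ∩ B| = 30.
|(A ∩ B) ∩ C| = 9.
|(A ∩ B) △ C| = 30 + 35 − 18 = 47.00.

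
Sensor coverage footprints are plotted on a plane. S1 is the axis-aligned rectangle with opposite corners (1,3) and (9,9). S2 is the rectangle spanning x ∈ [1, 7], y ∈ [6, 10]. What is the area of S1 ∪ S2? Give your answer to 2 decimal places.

54.00

By inclusion–exclusion:
Individual areas: |S1| = 48, |S2| = 24.
|S1∩S2|: x∈[1,7], y∈[6,9] → 6·3 = 18.
|S1 ∪ S2| = 72 − 18 = 54.00.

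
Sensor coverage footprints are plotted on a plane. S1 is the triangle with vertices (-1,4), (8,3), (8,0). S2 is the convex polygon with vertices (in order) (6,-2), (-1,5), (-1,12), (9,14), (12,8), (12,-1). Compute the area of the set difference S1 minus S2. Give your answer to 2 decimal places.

0.34

|S1| = 13.5, |S1∩S2| = 13.1625.
|S1 ∖ S2| = |S1| − |S1∩S2| = 13.5 − 13.1625 = 0.34.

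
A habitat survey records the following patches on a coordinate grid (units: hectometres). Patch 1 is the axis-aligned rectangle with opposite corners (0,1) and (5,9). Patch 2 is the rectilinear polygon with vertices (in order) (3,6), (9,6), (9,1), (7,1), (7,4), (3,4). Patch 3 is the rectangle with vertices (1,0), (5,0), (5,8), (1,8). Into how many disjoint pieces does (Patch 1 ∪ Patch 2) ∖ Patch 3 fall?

(Patch 1 ∪ Patch 2) ∖ Patch 3 splits into 2 disjoint pieces (area 12, area 14).

2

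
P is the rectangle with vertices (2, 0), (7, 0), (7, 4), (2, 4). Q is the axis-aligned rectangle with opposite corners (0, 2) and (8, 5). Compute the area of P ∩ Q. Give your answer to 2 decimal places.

|P∩Q|: x∈[2,7], y∈[2,4] → 5·2 = 10.

10.00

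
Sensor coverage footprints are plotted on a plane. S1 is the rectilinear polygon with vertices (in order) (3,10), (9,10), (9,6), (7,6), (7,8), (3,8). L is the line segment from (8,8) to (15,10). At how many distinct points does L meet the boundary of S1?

1

The segment meets the boundary at (9,8.286).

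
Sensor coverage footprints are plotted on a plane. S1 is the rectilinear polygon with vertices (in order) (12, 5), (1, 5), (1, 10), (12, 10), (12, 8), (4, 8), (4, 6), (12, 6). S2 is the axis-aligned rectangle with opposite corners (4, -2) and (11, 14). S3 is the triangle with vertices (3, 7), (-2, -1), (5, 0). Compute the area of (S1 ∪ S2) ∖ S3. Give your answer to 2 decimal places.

126.36

|S1 ∪ S2| = 130.
|(S1 ∪ S2) ∩ S3| = 3.6429.
|(S1 ∪ S2) ∖ S3| = 130 − 3.6429 = 126.36.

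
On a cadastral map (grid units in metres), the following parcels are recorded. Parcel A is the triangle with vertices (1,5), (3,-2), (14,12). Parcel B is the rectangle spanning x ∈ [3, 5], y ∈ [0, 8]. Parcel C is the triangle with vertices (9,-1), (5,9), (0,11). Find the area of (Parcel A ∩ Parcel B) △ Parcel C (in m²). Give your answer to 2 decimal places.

|Parcel A ∩ Parcel B| = 13.1139.
|(Parcel A ∩ Parcel B) ∩ Parcel C| = 2.125.
|(Parcel A ∩ Parcel B) △ Parcel C| = 13.1139 + 21 − 4.2501 = 29.86.

29.86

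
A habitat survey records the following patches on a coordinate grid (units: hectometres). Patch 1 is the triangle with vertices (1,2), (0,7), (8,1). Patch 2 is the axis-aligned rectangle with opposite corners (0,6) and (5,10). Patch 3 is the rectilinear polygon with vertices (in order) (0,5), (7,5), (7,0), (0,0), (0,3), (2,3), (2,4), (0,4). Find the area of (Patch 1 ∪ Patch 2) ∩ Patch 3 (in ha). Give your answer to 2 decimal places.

13.13

|Patch 1 ∪ Patch 2| = 36.4333.
|(Patch 1 ∪ Patch 2) ∩ Patch 3| = 13.13.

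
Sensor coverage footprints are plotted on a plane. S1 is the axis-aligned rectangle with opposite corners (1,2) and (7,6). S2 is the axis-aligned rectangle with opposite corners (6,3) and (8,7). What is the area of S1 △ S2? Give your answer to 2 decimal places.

|S1∩S2|: x∈[6,7], y∈[3,6] → 1·3 = 3.
|S1 △ S2| = |S1| + |S2| − 2·|S1∩S2| = 24 + 8 − 6 = 26.00.

26.00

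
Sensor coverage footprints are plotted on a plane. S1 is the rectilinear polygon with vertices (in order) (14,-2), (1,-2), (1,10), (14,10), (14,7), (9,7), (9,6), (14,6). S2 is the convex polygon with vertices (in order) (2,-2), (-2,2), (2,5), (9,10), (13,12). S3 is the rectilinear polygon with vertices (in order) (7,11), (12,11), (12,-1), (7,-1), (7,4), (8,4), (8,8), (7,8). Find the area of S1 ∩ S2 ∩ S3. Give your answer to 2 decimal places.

8.05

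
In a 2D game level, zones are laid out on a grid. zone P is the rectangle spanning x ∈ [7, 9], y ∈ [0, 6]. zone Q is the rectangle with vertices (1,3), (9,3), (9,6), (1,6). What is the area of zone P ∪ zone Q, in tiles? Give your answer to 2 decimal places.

30.00

By inclusion–exclusion:
Individual areas: |zone P| = 12, |zone Q| = 24.
|zone P∩zone Q|: x∈[7,9], y∈[3,6] → 2·3 = 6.
|zone P ∪ zone Q| = 36 − 6 = 30.00.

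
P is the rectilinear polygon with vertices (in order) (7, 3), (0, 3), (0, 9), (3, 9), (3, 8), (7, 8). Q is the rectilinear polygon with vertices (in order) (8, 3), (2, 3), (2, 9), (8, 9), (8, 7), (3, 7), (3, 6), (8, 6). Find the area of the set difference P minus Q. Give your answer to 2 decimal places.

16.00

|P| = 38, |P∩Q| = 22.
|P ∖ Q| = |P| − |P∩Q| = 38 − 22 = 16.00.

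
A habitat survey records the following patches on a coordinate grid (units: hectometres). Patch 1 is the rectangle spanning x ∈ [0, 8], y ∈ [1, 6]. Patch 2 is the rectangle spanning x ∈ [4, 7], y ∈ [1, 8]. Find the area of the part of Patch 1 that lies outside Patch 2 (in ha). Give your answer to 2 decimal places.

25.00

|Patch 1∩Patch 2|: x∈[4,7], y∈[1,6] → 3·5 = 15.
|Patch 1| = 40.
|Patch 1 ∖ Patch 2| = |Patch 1| − |Patch 1∩Patch 2| = 40 − 15 = 25.00.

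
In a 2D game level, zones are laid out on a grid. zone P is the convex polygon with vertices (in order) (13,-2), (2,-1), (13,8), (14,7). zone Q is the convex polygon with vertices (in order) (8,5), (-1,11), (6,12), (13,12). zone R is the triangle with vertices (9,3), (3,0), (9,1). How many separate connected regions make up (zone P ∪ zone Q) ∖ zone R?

(zone P ∪ zone Q) ∖ zone R splits into 2 disjoint pieces (area 54.0266, area 50).

2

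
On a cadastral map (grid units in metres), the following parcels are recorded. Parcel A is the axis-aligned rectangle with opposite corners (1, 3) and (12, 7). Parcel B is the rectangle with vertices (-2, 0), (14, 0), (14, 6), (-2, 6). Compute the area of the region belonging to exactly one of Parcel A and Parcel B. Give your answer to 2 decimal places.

|Parcel A∩Parcel B|: x∈[1,12], y∈[3,6] → 11·3 = 33.
|Parcel A △ Parcel B| = |Parcel A| + |Parcel B| − 2·|Parcel A∩Parcel B| = 44 + 96 − 66 = 74.00.

74.00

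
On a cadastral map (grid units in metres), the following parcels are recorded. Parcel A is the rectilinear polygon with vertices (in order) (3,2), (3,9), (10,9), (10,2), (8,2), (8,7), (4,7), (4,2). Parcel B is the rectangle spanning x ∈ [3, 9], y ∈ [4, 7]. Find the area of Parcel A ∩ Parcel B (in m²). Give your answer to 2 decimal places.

6.00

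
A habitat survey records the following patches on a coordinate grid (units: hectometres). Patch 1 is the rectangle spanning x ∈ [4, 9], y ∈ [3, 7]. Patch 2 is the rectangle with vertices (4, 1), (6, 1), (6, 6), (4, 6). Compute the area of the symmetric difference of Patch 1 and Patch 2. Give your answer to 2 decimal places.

18.00

|Patch 1∩Patch 2|: x∈[4,6], y∈[3,6] → 2·3 = 6.
|Patch 1 △ Patch 2| = |Patch 1| + |Patch 2| − 2·|Patch 1∩Patch 2| = 20 + 10 − 12 = 18.00.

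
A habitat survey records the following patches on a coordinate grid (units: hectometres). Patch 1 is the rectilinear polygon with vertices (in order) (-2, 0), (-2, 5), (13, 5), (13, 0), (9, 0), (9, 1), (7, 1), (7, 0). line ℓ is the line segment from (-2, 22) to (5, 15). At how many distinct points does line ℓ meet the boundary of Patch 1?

The segment lies entirely outside Patch 1 and never meets its boundary.

0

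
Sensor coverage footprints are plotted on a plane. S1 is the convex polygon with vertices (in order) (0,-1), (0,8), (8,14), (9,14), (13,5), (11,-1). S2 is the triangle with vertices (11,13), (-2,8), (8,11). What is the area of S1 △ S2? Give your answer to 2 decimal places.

|S1| = 147, |S2| = 5.5, |S1∩S2| = 4.6962.
|S1 △ S2| = |S1| + |S2| − 2·|S1∩S2| = 147 + 5.5 − 9.3925 = 143.11.

143.11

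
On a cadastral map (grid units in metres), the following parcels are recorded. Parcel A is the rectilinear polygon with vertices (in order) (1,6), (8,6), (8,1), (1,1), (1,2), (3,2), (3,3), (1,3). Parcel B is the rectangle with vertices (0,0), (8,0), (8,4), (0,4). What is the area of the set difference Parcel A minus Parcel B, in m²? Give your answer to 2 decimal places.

|Parcel A| = 33, |Parcel A∩Parcel B| = 19.
|Parcel A ∖ Parcel B| = |Parcel A| − |Parcel A∩Parcel B| = 33 − 19 = 14.00.

14.00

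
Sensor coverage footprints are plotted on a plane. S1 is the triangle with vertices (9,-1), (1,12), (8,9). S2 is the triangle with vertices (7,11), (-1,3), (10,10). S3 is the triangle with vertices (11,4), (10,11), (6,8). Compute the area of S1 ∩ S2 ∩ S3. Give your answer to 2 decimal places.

1.11

The intersection is the polygon with vertices (8,9), (8.026,8.744), (6.38,7.696), (6,8), (7.576,9.182).
By the shoelace formula its area is 1.11.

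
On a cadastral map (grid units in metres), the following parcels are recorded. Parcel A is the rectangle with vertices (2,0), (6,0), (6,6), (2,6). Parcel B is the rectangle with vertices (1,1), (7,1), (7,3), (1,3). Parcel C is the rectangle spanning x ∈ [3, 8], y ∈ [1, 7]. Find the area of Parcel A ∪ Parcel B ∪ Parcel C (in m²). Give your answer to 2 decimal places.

41.00

By inclusion–exclusion:
Individual areas: |Parcel A| = 24, |Parcel B| = 12, |Parcel C| = 30.
|Parcel A∩Parcel B|: x∈[2,6], y∈[1,3] → 4·2 = 8.
|Parcel A∩Parcel C|: x∈[3,6], y∈[1,6] → 3·5 = 15.
|Parcel B∩Parcel C|: x∈[3,7], y∈[1,3] → 4·2 = 8.
|Parcel A∩Parcel B∩Parcel C| = 6.
|Parcel A ∪ Parcel B ∪ Parcel C| = 66 − 31 + 6 = 41.00.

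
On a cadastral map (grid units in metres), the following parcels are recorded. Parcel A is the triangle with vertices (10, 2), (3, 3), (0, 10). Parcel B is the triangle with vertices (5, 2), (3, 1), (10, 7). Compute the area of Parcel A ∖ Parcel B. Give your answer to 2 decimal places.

|Parcel A| = 23, |Parcel A∩Parcel B| = 0.9638.
|Parcel A ∖ Parcel B| = |Parcel A| − |Parcel A∩Parcel B| = 23 − 0.9638 = 22.04.

22.04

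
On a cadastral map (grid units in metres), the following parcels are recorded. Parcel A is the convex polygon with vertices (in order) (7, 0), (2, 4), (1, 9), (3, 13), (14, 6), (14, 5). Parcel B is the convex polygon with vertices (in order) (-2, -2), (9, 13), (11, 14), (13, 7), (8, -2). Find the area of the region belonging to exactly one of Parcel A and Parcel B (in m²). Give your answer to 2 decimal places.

|Parcel A| = 92.5, |Parcel B| = 116, |Parcel A∩Parcel B| = 59.4285.
|Parcel A △ Parcel B| = |Parcel A| + |Parcel B| − 2·|Parcel A∩Parcel B| = 92.5 + 116 − 118.8571 = 89.64.

89.64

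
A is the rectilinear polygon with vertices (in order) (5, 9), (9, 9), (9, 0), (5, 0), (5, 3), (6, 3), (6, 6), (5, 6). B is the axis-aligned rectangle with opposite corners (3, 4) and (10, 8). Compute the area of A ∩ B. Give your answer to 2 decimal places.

14.00

The intersection is the polygon with vertices (9,4), (6,4), (6,6), (5,6), (5,8), (9,8).
By the shoelace formula its area is 14.00.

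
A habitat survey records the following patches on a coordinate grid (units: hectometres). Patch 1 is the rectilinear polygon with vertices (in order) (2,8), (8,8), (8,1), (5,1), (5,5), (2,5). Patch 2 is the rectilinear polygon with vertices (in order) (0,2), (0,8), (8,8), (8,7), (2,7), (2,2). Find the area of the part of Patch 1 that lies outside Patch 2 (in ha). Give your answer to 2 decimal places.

24.00

|Patch 1| = 30, |Patch 1∩Patch 2| = 6.
|Patch 1 ∖ Patch 2| = |Patch 1| − |Patch 1∩Patch 2| = 30 − 6 = 24.00.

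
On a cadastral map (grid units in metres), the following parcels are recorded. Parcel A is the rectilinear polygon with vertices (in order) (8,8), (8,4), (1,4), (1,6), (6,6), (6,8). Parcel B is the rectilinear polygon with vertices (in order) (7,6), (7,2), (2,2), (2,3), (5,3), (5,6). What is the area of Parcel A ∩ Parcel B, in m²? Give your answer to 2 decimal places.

4.00

The intersection is the polygon with vertices (5,4), (5,6), (6,6), (7,6), (7,4).
By the shoelace formula its area is 4.00.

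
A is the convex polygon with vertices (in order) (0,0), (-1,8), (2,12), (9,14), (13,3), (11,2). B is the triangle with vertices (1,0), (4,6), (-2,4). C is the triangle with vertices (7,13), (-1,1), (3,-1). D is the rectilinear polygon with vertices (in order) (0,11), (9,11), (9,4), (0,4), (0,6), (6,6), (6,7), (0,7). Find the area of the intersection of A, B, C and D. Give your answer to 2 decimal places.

The intersection is the polygon with vertices (3,4), (1,4), (1.857,5.286), (4,6).
By the shoelace formula its area is 3.07.

3.07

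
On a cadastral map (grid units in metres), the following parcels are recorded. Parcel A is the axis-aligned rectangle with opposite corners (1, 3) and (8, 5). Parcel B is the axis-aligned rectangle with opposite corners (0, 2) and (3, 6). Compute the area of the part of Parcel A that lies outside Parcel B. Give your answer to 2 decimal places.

10.00

|Parcel A∩Parcel B|: x∈[1,3], y∈[3,5] → 2·2 = 4.
|Parcel A| = 14.
|Parcel A ∖ Parcel B| = |Parcel A| − |Parcel A∩Parcel B| = 14 − 4 = 10.00.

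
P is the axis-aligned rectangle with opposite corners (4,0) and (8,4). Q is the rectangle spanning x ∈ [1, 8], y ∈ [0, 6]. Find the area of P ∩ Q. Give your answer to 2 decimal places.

16.00

|P∩Q|: x∈[4,8], y∈[0,4] → 4·4 = 16.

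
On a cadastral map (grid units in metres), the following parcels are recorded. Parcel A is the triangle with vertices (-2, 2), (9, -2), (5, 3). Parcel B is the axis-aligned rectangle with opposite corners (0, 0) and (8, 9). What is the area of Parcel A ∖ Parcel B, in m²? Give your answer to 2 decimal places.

|Parcel A| = 19.5, |Parcel A∩Parcel B| = 14.587.
|Parcel A ∖ Parcel B| = |Parcel A| − |Parcel A∩Parcel B| = 19.5 − 14.587 = 4.91.

4.91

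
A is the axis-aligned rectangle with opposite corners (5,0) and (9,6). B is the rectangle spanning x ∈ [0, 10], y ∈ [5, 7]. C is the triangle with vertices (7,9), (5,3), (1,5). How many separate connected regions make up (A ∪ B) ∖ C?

2

(A ∪ B) ∖ C splits into 2 disjoint pieces (area 27.3333, area 5).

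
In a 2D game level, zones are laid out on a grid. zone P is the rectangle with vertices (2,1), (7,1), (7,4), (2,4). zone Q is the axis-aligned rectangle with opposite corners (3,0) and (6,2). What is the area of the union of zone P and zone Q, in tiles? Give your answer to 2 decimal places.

18.00

By inclusion–exclusion:
Individual areas: |zone P| = 15, |zone Q| = 6.
|zone P∩zone Q|: x∈[3,6], y∈[1,2] → 3·1 = 3.
|zone P ∪ zone Q| = 21 − 3 = 18.00.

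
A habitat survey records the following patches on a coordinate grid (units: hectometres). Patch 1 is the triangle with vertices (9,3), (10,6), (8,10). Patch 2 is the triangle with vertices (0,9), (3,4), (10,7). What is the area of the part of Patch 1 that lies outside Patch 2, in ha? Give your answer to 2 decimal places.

|Patch 1| = 5, |Patch 1∩Patch 2| = 0.6809.
|Patch 1 ∖ Patch 2| = |Patch 1| − |Patch 1∩Patch 2| = 5 − 0.6809 = 4.32.

4.32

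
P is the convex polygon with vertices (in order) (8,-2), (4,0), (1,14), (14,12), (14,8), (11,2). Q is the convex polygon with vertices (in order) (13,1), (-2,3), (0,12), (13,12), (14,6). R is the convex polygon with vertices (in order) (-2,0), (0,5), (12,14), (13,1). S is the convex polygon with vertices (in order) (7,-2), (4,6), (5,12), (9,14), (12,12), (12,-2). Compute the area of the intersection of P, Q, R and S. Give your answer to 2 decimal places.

66.79

The intersection is the polygon with vertices (11,2), (10.5,1.333), (5.5,2), (4,6), (4.381,8.286), (9.333,12), (12,12), (12,4).
By the shoelace formula its area is 66.79.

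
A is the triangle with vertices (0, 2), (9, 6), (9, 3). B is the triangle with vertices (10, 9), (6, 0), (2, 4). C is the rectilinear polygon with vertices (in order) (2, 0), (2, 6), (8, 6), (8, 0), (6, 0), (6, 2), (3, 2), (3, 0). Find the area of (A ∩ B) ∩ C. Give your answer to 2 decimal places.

8.40

The region (A ∩ B) ∩ C is the polygon with vertices (7.247,2.805), (3.6,2.4), (2.769,3.231), (8,5.556), (8,4.5).
By the shoelace formula its area is 8.40.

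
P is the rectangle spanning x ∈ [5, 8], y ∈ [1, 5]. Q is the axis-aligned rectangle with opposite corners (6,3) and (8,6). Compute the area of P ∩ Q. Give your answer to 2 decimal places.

4.00

|P∩Q|: x∈[6,8], y∈[3,5] → 2·2 = 4.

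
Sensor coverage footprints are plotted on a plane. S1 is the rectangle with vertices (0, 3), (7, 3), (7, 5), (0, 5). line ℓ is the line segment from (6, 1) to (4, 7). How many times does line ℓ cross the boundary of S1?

The segment meets the boundary at (4.667,5), (5.333,3).

2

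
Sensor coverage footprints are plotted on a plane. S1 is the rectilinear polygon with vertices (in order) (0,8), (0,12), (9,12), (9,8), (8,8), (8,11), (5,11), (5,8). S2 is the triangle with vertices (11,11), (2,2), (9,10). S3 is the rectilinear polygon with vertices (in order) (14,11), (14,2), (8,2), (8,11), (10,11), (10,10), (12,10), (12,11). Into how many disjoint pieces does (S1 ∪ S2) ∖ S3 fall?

3

(S1 ∪ S2) ∖ S3 splits into 3 disjoint pieces (area 24, area 0.25, area 2.5714).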